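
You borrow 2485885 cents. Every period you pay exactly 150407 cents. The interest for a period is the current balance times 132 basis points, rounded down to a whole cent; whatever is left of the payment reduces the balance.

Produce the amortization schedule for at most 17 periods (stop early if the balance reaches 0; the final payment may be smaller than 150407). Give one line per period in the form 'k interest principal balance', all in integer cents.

1 32813 117594 2368291
2 31261 119146 2249145
3 29688 120719 2128426
4 28095 122312 2006114
5 26480 123927 1882187
6 24844 125563 1756624
7 23187 127220 1629404
8 21508 128899 1500505
9 19806 130601 1369904
10 18082 132325 1237579
11 16336 134071 1103508
12 14566 135841 967667
13 12773 137634 830033
14 10956 139451 690582
15 9115 141292 549290
16 7250 143157 406133
17 5360 145047 261086

1. interest=⌊2485885·132/10000⌋=32813; principal=150407-32813=117594; balance=2485885-117594=2368291
2. interest=⌊2368291·132/10000⌋=31261; principal=150407-31261=119146; balance=2368291-119146=2249145
3. interest=⌊2249145·132/10000⌋=29688; principal=150407-29688=120719; balance=2249145-120719=2128426
4. interest=⌊2128426·132/10000⌋=28095; principal=150407-28095=122312; balance=2128426-122312=2006114
5. interest=⌊2006114·132/10000⌋=26480; principal=150407-26480=123927; balance=2006114-123927=1882187
6. interest=⌊1882187·132/10000⌋=24844; principal=150407-24844=125563; balance=1882187-125563=1756624
7. interest=⌊1756624·132/10000⌋=23187; principal=150407-23187=127220; balance=1756624-127220=1629404
8. interest=⌊1629404·132/10000⌋=21508; principal=150407-21508=128899; balance=1629404-128899=1500505
9. interest=⌊1500505·132/10000⌋=19806; principal=150407-19806=130601; balance=1500505-130601=1369904
10. interest=⌊1369904·132/10000⌋=18082; principal=150407-18082=132325; balance=1369904-132325=1237579
11. interest=⌊1237579·132/10000⌋=16336; principal=150407-16336=134071; balance=1237579-134071=1103508
12. interest=⌊1103508·132/10000⌋=14566; principal=150407-14566=135841; balance=1103508-135841=967667
13. interest=⌊967667·132/10000⌋=12773; principal=150407-12773=137634; balance=967667-137634=830033
14. interest=⌊830033·132/10000⌋=10956; principal=150407-10956=139451; balance=830033-139451=690582
15. interest=⌊690582·132/10000⌋=9115; principal=150407-9115=141292; balance=690582-141292=549290
16. interest=⌊549290·132/10000⌋=7250; principal=150407-7250=143157; balance=549290-143157=406133
17. interest=⌊406133·132/10000⌋=5360; principal=150407-5360=145047; balance=406133-145047=261086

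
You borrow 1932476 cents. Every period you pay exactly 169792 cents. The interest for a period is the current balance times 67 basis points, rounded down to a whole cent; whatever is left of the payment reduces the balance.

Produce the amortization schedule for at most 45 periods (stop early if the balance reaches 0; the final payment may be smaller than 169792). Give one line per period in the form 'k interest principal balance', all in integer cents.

1. interest=⌊1932476·67/10000⌋=12947; principal=169792-12947=156845; balance=1932476-156845=1775631
2. interest=⌊1775631·67/10000⌋=11896; principal=169792-11896=157896; balance=1775631-157896=1617735
3. interest=⌊1617735·67/10000⌋=10838; principal=169792-10838=158954; balance=1617735-158954=1458781
4. interest=⌊1458781·67/10000⌋=9773; principal=169792-9773=160019; balance=1458781-160019=1298762
5. interest=⌊1298762·67/10000⌋=8701; principal=169792-8701=161091; balance=1298762-161091=1137671
6. interest=⌊1137671·67/10000⌋=7622; principal=169792-7622=162170; balance=1137671-162170=975501
7. interest=⌊975501·67/10000⌋=6535; principal=169792-6535=163257; balance=975501-163257=812244
8. interest=⌊812244·67/10000⌋=5442; principal=169792-5442=164350; balance=812244-164350=647894
9. interest=⌊647894·67/10000⌋=4340; principal=169792-4340=165452; balance=647894-165452=482442
10. interest=⌊482442·67/10000⌋=3232; principal=169792-3232=166560; balance=482442-166560=315882
11. interest=⌊315882·67/10000⌋=2116; principal=169792-2116=167676; balance=315882-167676=148206
12. interest=⌊148206·67/10000⌋=992; principal=min(169792-992,148206)=148206; balance=148206-148206=0

1 12947 156845 1775631
2 11896 157896 1617735
3 10838 158954 1458781
4 9773 160019 1298762
5 8701 161091 1137671
6 7622 162170 975501
7 6535 163257 812244
8 5442 164350 647894
9 4340 165452 482442
10 3232 166560 315882
11 2116 167676 148206
12 992 148206 0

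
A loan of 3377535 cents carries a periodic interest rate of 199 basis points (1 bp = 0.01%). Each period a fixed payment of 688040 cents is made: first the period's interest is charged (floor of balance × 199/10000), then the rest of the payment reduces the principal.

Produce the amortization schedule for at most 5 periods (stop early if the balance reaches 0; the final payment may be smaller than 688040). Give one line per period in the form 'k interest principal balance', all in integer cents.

1. interest=⌊3377535·199/10000⌋=67212; principal=688040-67212=620828; balance=3377535-620828=2756707
2. interest=⌊2756707·199/10000⌋=54858; principal=688040-54858=633182; balance=2756707-633182=2123525
3. interest=⌊2123525·199/10000⌋=42258; principal=688040-42258=645782; balance=2123525-645782=1477743
4. interest=⌊1477743·199/10000⌋=29407; principal=688040-29407=658633; balance=1477743-658633=819110
5. interest=⌊819110·199/10000⌋=16300; principal=688040-16300=671740; balance=819110-671740=147370

1 67212 620828 2756707
2 54858 633182 2123525
3 42258 645782 1477743
4 29407 658633 819110
5 16300 671740 147370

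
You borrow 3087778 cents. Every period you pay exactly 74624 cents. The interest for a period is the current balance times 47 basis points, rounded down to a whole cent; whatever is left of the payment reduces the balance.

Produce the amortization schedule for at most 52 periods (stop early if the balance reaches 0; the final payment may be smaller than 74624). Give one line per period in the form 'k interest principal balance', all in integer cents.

1. interest=⌊3087778·47/10000⌋=14512; principal=74624-14512=60112; balance=3087778-60112=3027666
2. interest=⌊3027666·47/10000⌋=14230; principal=74624-14230=60394; balance=3027666-60394=2967272
3. interest=⌊2967272·47/10000⌋=13946; principal=74624-13946=60678; balance=2967272-60678=2906594
4. interest=⌊2906594·47/10000⌋=13660; principal=74624-13660=60964; balance=2906594-60964=2845630
5. interest=⌊2845630·47/10000⌋=13374; principal=74624-13374=61250; balance=2845630-61250=2784380
6. interest=⌊2784380·47/10000⌋=13086; principal=74624-13086=61538; balance=2784380-61538=2722842
7. interest=⌊2722842·47/10000⌋=12797; principal=74624-12797=61827; balance=2722842-61827=2661015
8. interest=⌊2661015·47/10000⌋=12506; principal=74624-12506=62118; balance=2661015-62118=2598897
9. interest=⌊2598897·47/10000⌋=12214; principal=74624-12214=62410; balance=2598897-62410=2536487
10. interest=⌊2536487·47/10000⌋=11921; principal=74624-11921=62703; balance=2536487-62703=2473784
11. interest=⌊2473784·47/10000⌋=11626; principal=74624-11626=62998; balance=2473784-62998=2410786
12. interest=⌊2410786·47/10000⌋=11330; principal=74624-11330=63294; balance=2410786-63294=2347492
13. interest=⌊2347492·47/10000⌋=11033; principal=74624-11033=63591; balance=2347492-63591=2283901
14. interest=⌊2283901·47/10000⌋=10734; principal=74624-10734=63890; balance=2283901-63890=2220011
15. interest=⌊2220011·47/10000⌋=10434; principal=74624-10434=64190; balance=2220011-64190=2155821
16. interest=⌊2155821·47/10000⌋=10132; principal=74624-10132=64492; balance=2155821-64492=2091329
17. interest=⌊2091329·47/10000⌋=9829; principal=74624-9829=64795; balance=2091329-64795=2026534
18. interest=⌊2026534·47/10000⌋=9524; principal=74624-9524=65100; balance=2026534-65100=1961434
19. interest=⌊1961434·47/10000⌋=9218; principal=74624-9218=65406; balance=1961434-65406=1896028
20. interest=⌊1896028·47/10000⌋=8911; principal=74624-8911=65713; balance=1896028-65713=1830315
21. interest=⌊1830315·47/10000⌋=8602; principal=74624-8602=66022; balance=1830315-66022=1764293
22. interest=⌊1764293·47/10000⌋=8292; principal=74624-8292=66332; balance=1764293-66332=1697961
23. interest=⌊1697961·47/10000⌋=7980; principal=74624-7980=66644; balance=1697961-66644=1631317
24. interest=⌊1631317·47/10000⌋=7667; principal=74624-7667=66957; balance=1631317-66957=1564360
25. interest=⌊1564360·47/10000⌋=7352; principal=74624-7352=67272; balance=1564360-67272=1497088
26. interest=⌊1497088·47/10000⌋=7036; principal=74624-7036=67588; balance=1497088-67588=1429500
27. interest=⌊1429500·47/10000⌋=6718; principal=74624-6718=67906; balance=1429500-67906=1361594
28. interest=⌊1361594·47/10000⌋=6399; principal=74624-6399=68225; balance=1361594-68225=1293369
29. interest=⌊1293369·47/10000⌋=6078; principal=74624-6078=68546; balance=1293369-68546=1224823
30. interest=⌊1224823·47/10000⌋=5756; principal=74624-5756=68868; balance=1224823-68868=1155955
31. interest=⌊1155955·47/10000⌋=5432; principal=74624-5432=69192; balance=1155955-69192=1086763
32. interest=⌊1086763·47/10000⌋=5107; principal=74624-5107=69517; balance=1086763-69517=1017246
33. interest=⌊1017246·47/10000⌋=4781; principal=74624-4781=69843; balance=1017246-69843=947403
34. interest=⌊947403·47/10000⌋=4452; principal=74624-4452=70172; balance=947403-70172=877231
35. interest=⌊877231·47/10000⌋=4122; principal=74624-4122=70502; balance=877231-70502=806729
36. interest=⌊806729·47/10000⌋=3791; principal=74624-3791=70833; balance=806729-70833=735896
37. interest=⌊735896·47/10000⌋=3458; principal=74624-3458=71166; balance=735896-71166=664730
38. interest=⌊664730·47/10000⌋=3124; principal=74624-3124=71500; balance=664730-71500=593230
39. interest=⌊593230·47/10000⌋=2788; principal=74624-2788=71836; balance=593230-71836=521394
40. interest=⌊521394·47/10000⌋=2450; principal=74624-2450=72174; balance=521394-72174=449220
41. interest=⌊449220·47/10000⌋=2111; principal=74624-2111=72513; balance=449220-72513=376707
42. interest=⌊376707·47/10000⌋=1770; principal=74624-1770=72854; balance=376707-72854=303853
43. interest=⌊303853·47/10000⌋=1428; principal=74624-1428=73196; balance=303853-73196=230657
44. interest=⌊230657·47/10000⌋=1084; principal=74624-1084=73540; balance=230657-73540=157117
45. interest=⌊157117·47/10000⌋=738; principal=74624-738=73886; balance=157117-73886=83231
46. interest=⌊83231·47/10000⌋=391; principal=74624-391=74233; balance=83231-74233=8998
47. interest=⌊8998·47/10000⌋=42; principal=min(74624-42,8998)=8998; balance=8998-8998=0

1 14512 60112 3027666
2 14230 60394 2967272
3 13946 60678 2906594
4 13660 60964 2845630
5 13374 61250 2784380
6 13086 61538 2722842
7 12797 61827 2661015
8 12506 62118 2598897
9 12214 62410 2536487
10 11921 62703 2473784
11 11626 62998 2410786
12 11330 63294 2347492
13 11033 63591 2283901
14 10734 63890 2220011
15 10434 64190 2155821
16 10132 64492 2091329
17 9829 64795 2026534
18 9524 65100 1961434
19 9218 65406 1896028
20 8911 65713 1830315
21 8602 66022 1764293
22 8292 66332 1697961
23 7980 66644 1631317
24 7667 66957 1564360
25 7352 67272 1497088
26 7036 67588 1429500
27 6718 67906 1361594
28 6399 68225 1293369
29 6078 68546 1224823
30 5756 68868 1155955
31 5432 69192 1086763
32 5107 69517 1017246
33 4781 69843 947403
34 4452 70172 877231
35 4122 70502 806729
36 3791 70833 735896
37 3458 71166 664730
38 3124 71500 593230
39 2788 71836 521394
40 2450 72174 449220
41 2111 72513 376707
42 1770 72854 303853
43 1428 73196 230657
44 1084 73540 157117
45 738 73886 83231
46 391 74233 8998
47 42 8998 0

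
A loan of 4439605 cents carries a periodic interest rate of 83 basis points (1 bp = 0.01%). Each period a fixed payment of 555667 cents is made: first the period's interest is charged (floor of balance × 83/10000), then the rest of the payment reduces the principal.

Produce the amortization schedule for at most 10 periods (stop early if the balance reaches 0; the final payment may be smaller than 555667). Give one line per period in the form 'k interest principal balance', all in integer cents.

1 36848 518819 3920786
2 32542 523125 3397661
3 28200 527467 2870194
4 23822 531845 2338349
5 19408 536259 1802090
6 14957 540710 1261380
7 10469 545198 716182
8 5944 549723 166459
9 1381 166459 0

1. interest=⌊4439605·83/10000⌋=36848; principal=555667-36848=518819; balance=4439605-518819=3920786
2. interest=⌊3920786·83/10000⌋=32542; principal=555667-32542=523125; balance=3920786-523125=3397661
3. interest=⌊3397661·83/10000⌋=28200; principal=555667-28200=527467; balance=3397661-527467=2870194
4. interest=⌊2870194·83/10000⌋=23822; principal=555667-23822=531845; balance=2870194-531845=2338349
5. interest=⌊2338349·83/10000⌋=19408; principal=555667-19408=536259; balance=2338349-536259=1802090
6. interest=⌊1802090·83/10000⌋=14957; principal=555667-14957=540710; balance=1802090-540710=1261380
7. interest=⌊1261380·83/10000⌋=10469; principal=555667-10469=545198; balance=1261380-545198=716182
8. interest=⌊716182·83/10000⌋=5944; principal=555667-5944=549723; balance=716182-549723=166459
9. interest=⌊166459·83/10000⌋=1381; principal=min(555667-1381,166459)=166459; balance=166459-166459=0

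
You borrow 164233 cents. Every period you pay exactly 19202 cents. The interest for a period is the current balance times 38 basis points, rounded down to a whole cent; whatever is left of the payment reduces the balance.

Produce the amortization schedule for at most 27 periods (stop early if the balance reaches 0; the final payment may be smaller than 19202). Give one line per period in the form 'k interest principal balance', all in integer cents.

1. interest=⌊164233·38/10000⌋=624; principal=19202-624=18578; balance=164233-18578=145655
2. interest=⌊145655·38/10000⌋=553; principal=19202-553=18649; balance=145655-18649=127006
3. interest=⌊127006·38/10000⌋=482; principal=19202-482=18720; balance=127006-18720=108286
4. interest=⌊108286·38/10000⌋=411; principal=19202-411=18791; balance=108286-18791=89495
5. interest=⌊89495·38/10000⌋=340; principal=19202-340=18862; balance=89495-18862=70633
6. interest=⌊70633·38/10000⌋=268; principal=19202-268=18934; balance=70633-18934=51699
7. interest=⌊51699·38/10000⌋=196; principal=19202-196=19006; balance=51699-19006=32693
8. interest=⌊32693·38/10000⌋=124; principal=19202-124=19078; balance=32693-19078=13615
9. interest=⌊13615·38/10000⌋=51; principal=min(19202-51,13615)=13615; balance=13615-13615=0

1 624 18578 145655
2 553 18649 127006
3 482 18720 108286
4 411 18791 89495
5 340 18862 70633
6 268 18934 51699
7 196 19006 32693
8 124 19078 13615
9 51 13615 0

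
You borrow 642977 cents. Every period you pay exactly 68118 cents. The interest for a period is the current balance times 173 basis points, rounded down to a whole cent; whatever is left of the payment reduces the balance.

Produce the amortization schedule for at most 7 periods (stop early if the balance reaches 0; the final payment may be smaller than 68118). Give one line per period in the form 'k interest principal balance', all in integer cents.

1 11123 56995 585982
2 10137 57981 528001
3 9134 58984 469017
4 8113 60005 409012
5 7075 61043 347969
6 6019 62099 285870
7 4945 63173 222697

1. interest=⌊642977·173/10000⌋=11123; principal=68118-11123=56995; balance=642977-56995=585982
2. interest=⌊585982·173/10000⌋=10137; principal=68118-10137=57981; balance=585982-57981=528001
3. interest=⌊528001·173/10000⌋=9134; principal=68118-9134=58984; balance=528001-58984=469017
4. interest=⌊469017·173/10000⌋=8113; principal=68118-8113=60005; balance=469017-60005=409012
5. interest=⌊409012·173/10000⌋=7075; principal=68118-7075=61043; balance=409012-61043=347969
6. interest=⌊347969·173/10000⌋=6019; principal=68118-6019=62099; balance=347969-62099=285870
7. interest=⌊285870·173/10000⌋=4945; principal=68118-4945=63173; balance=285870-63173=222697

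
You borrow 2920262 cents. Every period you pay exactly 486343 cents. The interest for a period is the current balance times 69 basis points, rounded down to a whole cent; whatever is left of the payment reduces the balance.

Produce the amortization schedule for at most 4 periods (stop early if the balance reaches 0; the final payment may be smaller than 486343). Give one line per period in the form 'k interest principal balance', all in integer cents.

1 20149 466194 2454068
2 16933 469410 1984658
3 13694 472649 1512009
4 10432 475911 1036098

1. interest=⌊2920262·69/10000⌋=20149; principal=486343-20149=466194; balance=2920262-466194=2454068
2. interest=⌊2454068·69/10000⌋=16933; principal=486343-16933=469410; balance=2454068-469410=1984658
3. interest=⌊1984658·69/10000⌋=13694; principal=486343-13694=472649; balance=1984658-472649=1512009
4. interest=⌊1512009·69/10000⌋=10432; principal=486343-10432=475911; balance=1512009-475911=1036098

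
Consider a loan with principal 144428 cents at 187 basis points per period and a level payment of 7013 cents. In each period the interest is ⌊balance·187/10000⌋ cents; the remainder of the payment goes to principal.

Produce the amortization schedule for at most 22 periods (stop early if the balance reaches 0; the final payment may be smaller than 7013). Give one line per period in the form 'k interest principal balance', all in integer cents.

1. interest=⌊144428·187/10000⌋=2700; principal=7013-2700=4313; balance=144428-4313=140115
2. interest=⌊140115·187/10000⌋=2620; principal=7013-2620=4393; balance=140115-4393=135722
3. interest=⌊135722·187/10000⌋=2538; principal=7013-2538=4475; balance=135722-4475=131247
4. interest=⌊131247·187/10000⌋=2454; principal=7013-2454=4559; balance=131247-4559=126688
5. interest=⌊126688·187/10000⌋=2369; principal=7013-2369=4644; balance=126688-4644=122044
6. interest=⌊122044·187/10000⌋=2282; principal=7013-2282=4731; balance=122044-4731=117313
7. interest=⌊117313·187/10000⌋=2193; principal=7013-2193=4820; balance=117313-4820=112493
8. interest=⌊112493·187/10000⌋=2103; principal=7013-2103=4910; balance=112493-4910=107583
9. interest=⌊107583·187/10000⌋=2011; principal=7013-2011=5002; balance=107583-5002=102581
10. interest=⌊102581·187/10000⌋=1918; principal=7013-1918=5095; balance=102581-5095=97486
11. interest=⌊97486·187/10000⌋=1822; principal=7013-1822=5191; balance=97486-5191=92295
12. interest=⌊92295·187/10000⌋=1725; principal=7013-1725=5288; balance=92295-5288=87007
13. interest=⌊87007·187/10000⌋=1627; principal=7013-1627=5386; balance=87007-5386=81621
14. interest=⌊81621·187/10000⌋=1526; principal=7013-1526=5487; balance=81621-5487=76134
15. interest=⌊76134·187/10000⌋=1423; principal=7013-1423=5590; balance=76134-5590=70544
16. interest=⌊70544·187/10000⌋=1319; principal=7013-1319=5694; balance=70544-5694=64850
17. interest=⌊64850·187/10000⌋=1212; principal=7013-1212=5801; balance=64850-5801=59049
18. interest=⌊59049·187/10000⌋=1104; principal=7013-1104=5909; balance=59049-5909=53140
19. interest=⌊53140·187/10000⌋=993; principal=7013-993=6020; balance=53140-6020=47120
20. interest=⌊47120·187/10000⌋=881; principal=7013-881=6132; balance=47120-6132=40988
21. interest=⌊40988·187/10000⌋=766; principal=7013-766=6247; balance=40988-6247=34741
22. interest=⌊34741·187/10000⌋=649; principal=7013-649=6364; balance=34741-6364=28377

1 2700 4313 140115
2 2620 4393 135722
3 2538 4475 131247
4 2454 4559 126688
5 2369 4644 122044
6 2282 4731 117313
7 2193 4820 112493
8 2103 4910 107583
9 2011 5002 102581
10 1918 5095 97486
11 1822 5191 92295
12 1725 5288 87007
13 1627 5386 81621
14 1526 5487 76134
15 1423 5590 70544
16 1319 5694 64850
17 1212 5801 59049
18 1104 5909 53140
19 993 6020 47120
20 881 6132 40988
21 766 6247 34741
22 649 6364 28377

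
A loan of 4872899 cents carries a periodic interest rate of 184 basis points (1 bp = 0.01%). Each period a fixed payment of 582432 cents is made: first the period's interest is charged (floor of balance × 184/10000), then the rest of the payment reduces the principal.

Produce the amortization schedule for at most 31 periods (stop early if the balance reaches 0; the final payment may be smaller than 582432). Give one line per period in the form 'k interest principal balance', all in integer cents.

1 89661 492771 4380128
2 80594 501838 3878290
3 71360 511072 3367218
4 61956 520476 2846742
5 52380 530052 2316690
6 42627 539805 1776885
7 32694 549738 1227147
8 22579 559853 667294
9 12278 570154 97140
10 1787 97140 0

1. interest=⌊4872899·184/10000⌋=89661; principal=582432-89661=492771; balance=4872899-492771=4380128
2. interest=⌊4380128·184/10000⌋=80594; principal=582432-80594=501838; balance=4380128-501838=3878290
3. interest=⌊3878290·184/10000⌋=71360; principal=582432-71360=511072; balance=3878290-511072=3367218
4. interest=⌊3367218·184/10000⌋=61956; principal=582432-61956=520476; balance=3367218-520476=2846742
5. interest=⌊2846742·184/10000⌋=52380; principal=582432-52380=530052; balance=2846742-530052=2316690
6. interest=⌊2316690·184/10000⌋=42627; principal=582432-42627=539805; balance=2316690-539805=1776885
7. interest=⌊1776885·184/10000⌋=32694; principal=582432-32694=549738; balance=1776885-549738=1227147
8. interest=⌊1227147·184/10000⌋=22579; principal=582432-22579=559853; balance=1227147-559853=667294
9. interest=⌊667294·184/10000⌋=12278; principal=582432-12278=570154; balance=667294-570154=97140
10. interest=⌊97140·184/10000⌋=1787; principal=min(582432-1787,97140)=97140; balance=97140-97140=0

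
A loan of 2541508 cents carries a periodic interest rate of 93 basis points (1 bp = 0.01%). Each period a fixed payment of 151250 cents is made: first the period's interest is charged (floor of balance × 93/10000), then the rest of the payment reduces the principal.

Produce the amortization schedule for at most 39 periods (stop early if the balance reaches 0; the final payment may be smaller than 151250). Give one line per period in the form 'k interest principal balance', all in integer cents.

1. interest=⌊2541508·93/10000⌋=23636; principal=151250-23636=127614; balance=2541508-127614=2413894
2. interest=⌊2413894·93/10000⌋=22449; principal=151250-22449=128801; balance=2413894-128801=2285093
3. interest=⌊2285093·93/10000⌋=21251; principal=151250-21251=129999; balance=2285093-129999=2155094
4. interest=⌊2155094·93/10000⌋=20042; principal=151250-20042=131208; balance=2155094-131208=2023886
5. interest=⌊2023886·93/10000⌋=18822; principal=151250-18822=132428; balance=2023886-132428=1891458
6. interest=⌊1891458·93/10000⌋=17590; principal=151250-17590=133660; balance=1891458-133660=1757798
7. interest=⌊1757798·93/10000⌋=16347; principal=151250-16347=134903; balance=1757798-134903=1622895
8. interest=⌊1622895·93/10000⌋=15092; principal=151250-15092=136158; balance=1622895-136158=1486737
9. interest=⌊1486737·93/10000⌋=13826; principal=151250-13826=137424; balance=1486737-137424=1349313
10. interest=⌊1349313·93/10000⌋=12548; principal=151250-12548=138702; balance=1349313-138702=1210611
11. interest=⌊1210611·93/10000⌋=11258; principal=151250-11258=139992; balance=1210611-139992=1070619
12. interest=⌊1070619·93/10000⌋=9956; principal=151250-9956=141294; balance=1070619-141294=929325
13. interest=⌊929325·93/10000⌋=8642; principal=151250-8642=142608; balance=929325-142608=786717
14. interest=⌊786717·93/10000⌋=7316; principal=151250-7316=143934; balance=786717-143934=642783
15. interest=⌊642783·93/10000⌋=5977; principal=151250-5977=145273; balance=642783-145273=497510
16. interest=⌊497510·93/10000⌋=4626; principal=151250-4626=146624; balance=497510-146624=350886
17. interest=⌊350886·93/10000⌋=3263; principal=151250-3263=147987; balance=350886-147987=202899
18. interest=⌊202899·93/10000⌋=1886; principal=151250-1886=149364; balance=202899-149364=53535
19. interest=⌊53535·93/10000⌋=497; principal=min(151250-497,53535)=53535; balance=53535-53535=0

1 23636 127614 2413894
2 22449 128801 2285093
3 21251 129999 2155094
4 20042 131208 2023886
5 18822 132428 1891458
6 17590 133660 1757798
7 16347 134903 1622895
8 15092 136158 1486737
9 13826 137424 1349313
10 12548 138702 1210611
11 11258 139992 1070619
12 9956 141294 929325
13 8642 142608 786717
14 7316 143934 642783
15 5977 145273 497510
16 4626 146624 350886
17 3263 147987 202899
18 1886 149364 53535
19 497 53535 0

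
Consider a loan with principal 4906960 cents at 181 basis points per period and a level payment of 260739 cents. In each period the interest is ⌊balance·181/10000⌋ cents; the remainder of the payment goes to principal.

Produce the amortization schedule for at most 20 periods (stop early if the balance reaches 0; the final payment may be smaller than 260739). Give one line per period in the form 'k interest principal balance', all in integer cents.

1. interest=⌊4906960·181/10000⌋=88815; principal=260739-88815=171924; balance=4906960-171924=4735036
2. interest=⌊4735036·181/10000⌋=85704; principal=260739-85704=175035; balance=4735036-175035=4560001
3. interest=⌊4560001·181/10000⌋=82536; principal=260739-82536=178203; balance=4560001-178203=4381798
4. interest=⌊4381798·181/10000⌋=79310; principal=260739-79310=181429; balance=4381798-181429=4200369
5. interest=⌊4200369·181/10000⌋=76026; principal=260739-76026=184713; balance=4200369-184713=4015656
6. interest=⌊4015656·181/10000⌋=72683; principal=260739-72683=188056; balance=4015656-188056=3827600
7. interest=⌊3827600·181/10000⌋=69279; principal=260739-69279=191460; balance=3827600-191460=3636140
8. interest=⌊3636140·181/10000⌋=65814; principal=260739-65814=194925; balance=3636140-194925=3441215
9. interest=⌊3441215·181/10000⌋=62285; principal=260739-62285=198454; balance=3441215-198454=3242761
10. interest=⌊3242761·181/10000⌋=58693; principal=260739-58693=202046; balance=3242761-202046=3040715
11. interest=⌊3040715·181/10000⌋=55036; principal=260739-55036=205703; balance=3040715-205703=2835012
12. interest=⌊2835012·181/10000⌋=51313; principal=260739-51313=209426; balance=2835012-209426=2625586
13. interest=⌊2625586·181/10000⌋=47523; principal=260739-47523=213216; balance=2625586-213216=2412370
14. interest=⌊2412370·181/10000⌋=43663; principal=260739-43663=217076; balance=2412370-217076=2195294
15. interest=⌊2195294·181/10000⌋=39734; principal=260739-39734=221005; balance=2195294-221005=1974289
16. interest=⌊1974289·181/10000⌋=35734; principal=260739-35734=225005; balance=1974289-225005=1749284
17. interest=⌊1749284·181/10000⌋=31662; principal=260739-31662=229077; balance=1749284-229077=1520207
18. interest=⌊1520207·181/10000⌋=27515; principal=260739-27515=233224; balance=1520207-233224=1286983
19. interest=⌊1286983·181/10000⌋=23294; principal=260739-23294=237445; balance=1286983-237445=1049538
20. interest=⌊1049538·181/10000⌋=18996; principal=260739-18996=241743; balance=1049538-241743=807795

1 88815 171924 4735036
2 85704 175035 4560001
3 82536 178203 4381798
4 79310 181429 4200369
5 76026 184713 4015656
6 72683 188056 3827600
7 69279 191460 3636140
8 65814 194925 3441215
9 62285 198454 3242761
10 58693 202046 3040715
11 55036 205703 2835012
12 51313 209426 2625586
13 47523 213216 2412370
14 43663 217076 2195294
15 39734 221005 1974289
16 35734 225005 1749284
17 31662 229077 1520207
18 27515 233224 1286983
19 23294 237445 1049538
20 18996 241743 807795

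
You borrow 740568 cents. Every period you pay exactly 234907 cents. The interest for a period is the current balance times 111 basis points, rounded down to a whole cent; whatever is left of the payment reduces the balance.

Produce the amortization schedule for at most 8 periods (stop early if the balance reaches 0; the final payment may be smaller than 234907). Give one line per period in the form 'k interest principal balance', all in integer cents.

1 8220 226687 513881
2 5704 229203 284678
3 3159 231748 52930
4 587 52930 0

1. interest=⌊740568·111/10000⌋=8220; principal=234907-8220=226687; balance=740568-226687=513881
2. interest=⌊513881·111/10000⌋=5704; principal=234907-5704=229203; balance=513881-229203=284678
3. interest=⌊284678·111/10000⌋=3159; principal=234907-3159=231748; balance=284678-231748=52930
4. interest=⌊52930·111/10000⌋=587; principal=min(234907-587,52930)=52930; balance=52930-52930=0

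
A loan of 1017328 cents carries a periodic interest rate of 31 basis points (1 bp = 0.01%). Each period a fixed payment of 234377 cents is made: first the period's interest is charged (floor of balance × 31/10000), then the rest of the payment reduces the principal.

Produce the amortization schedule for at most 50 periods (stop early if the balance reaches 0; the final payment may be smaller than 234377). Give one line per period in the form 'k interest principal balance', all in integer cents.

1. interest=⌊1017328·31/10000⌋=3153; principal=234377-3153=231224; balance=1017328-231224=786104
2. interest=⌊786104·31/10000⌋=2436; principal=234377-2436=231941; balance=786104-231941=554163
3. interest=⌊554163·31/10000⌋=1717; principal=234377-1717=232660; balance=554163-232660=321503
4. interest=⌊321503·31/10000⌋=996; principal=234377-996=233381; balance=321503-233381=88122
5. interest=⌊88122·31/10000⌋=273; principal=min(234377-273,88122)=88122; balance=88122-88122=0

1 3153 231224 786104
2 2436 231941 554163
3 1717 232660 321503
4 996 233381 88122
5 273 88122 0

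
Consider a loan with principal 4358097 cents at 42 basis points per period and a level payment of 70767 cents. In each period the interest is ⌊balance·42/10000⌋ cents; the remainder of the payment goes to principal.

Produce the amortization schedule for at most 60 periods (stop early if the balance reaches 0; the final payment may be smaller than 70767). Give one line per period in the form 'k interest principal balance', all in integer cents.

1 18304 52463 4305634
2 18083 52684 4252950
3 17862 52905 4200045
4 17640 53127 4146918
5 17417 53350 4093568
6 17192 53575 4039993
7 16967 53800 3986193
8 16742 54025 3932168
9 16515 54252 3877916
10 16287 54480 3823436
11 16058 54709 3768727
12 15828 54939 3713788
13 15597 55170 3658618
14 15366 55401 3603217
15 15133 55634 3547583
16 14899 55868 3491715
17 14665 56102 3435613
18 14429 56338 3379275
19 14192 56575 3322700
20 13955 56812 3265888
21 13716 57051 3208837
22 13477 57290 3151547
23 13236 57531 3094016
24 12994 57773 3036243
25 12752 58015 2978228
26 12508 58259 2919969
27 12263 58504 2861465
28 12018 58749 2802716
29 11771 58996 2743720
30 11523 59244 2684476
31 11274 59493 2624983
32 11024 59743 2565240
33 10774 59993 2505247
34 10522 60245 2445002
35 10269 60498 2384504
36 10014 60753 2323751
37 9759 61008 2262743
38 9503 61264 2201479
39 9246 61521 2139958
40 8987 61780 2078178
41 8728 62039 2016139
42 8467 62300 1953839
43 8206 62561 1891278
44 7943 62824 1828454
45 7679 63088 1765366
46 7414 63353 1702013
47 7148 63619 1638394
48 6881 63886 1574508
49 6612 64155 1510353
50 6343 64424 1445929
51 6072 64695 1381234
52 5801 64966 1316268
53 5528 65239 1251029
54 5254 65513 1185516
55 4979 65788 1119728
56 4702 66065 1053663
57 4425 66342 987321
58 4146 66621 920700
59 3866 66901 853799
60 3585 67182 786617

1. interest=⌊4358097·42/10000⌋=18304; principal=70767-18304=52463; balance=4358097-52463=4305634
2. interest=⌊4305634·42/10000⌋=18083; principal=70767-18083=52684; balance=4305634-52684=4252950
3. interest=⌊4252950·42/10000⌋=17862; principal=70767-17862=52905; balance=4252950-52905=4200045
4. interest=⌊4200045·42/10000⌋=17640; principal=70767-17640=53127; balance=4200045-53127=4146918
5. interest=⌊4146918·42/10000⌋=17417; principal=70767-17417=53350; balance=4146918-53350=4093568
6. interest=⌊4093568·42/10000⌋=17192; principal=70767-17192=53575; balance=4093568-53575=4039993
7. interest=⌊4039993·42/10000⌋=16967; principal=70767-16967=53800; balance=4039993-53800=3986193
8. interest=⌊3986193·42/10000⌋=16742; principal=70767-16742=54025; balance=3986193-54025=3932168
9. interest=⌊3932168·42/10000⌋=16515; principal=70767-16515=54252; balance=3932168-54252=3877916
10. interest=⌊3877916·42/10000⌋=16287; principal=70767-16287=54480; balance=3877916-54480=3823436
11. interest=⌊3823436·42/10000⌋=16058; principal=70767-16058=54709; balance=3823436-54709=3768727
12. interest=⌊3768727·42/10000⌋=15828; principal=70767-15828=54939; balance=3768727-54939=3713788
13. interest=⌊3713788·42/10000⌋=15597; principal=70767-15597=55170; balance=3713788-55170=3658618
14. interest=⌊3658618·42/10000⌋=15366; principal=70767-15366=55401; balance=3658618-55401=3603217
15. interest=⌊3603217·42/10000⌋=15133; principal=70767-15133=55634; balance=3603217-55634=3547583
16. interest=⌊3547583·42/10000⌋=14899; principal=70767-14899=55868; balance=3547583-55868=3491715
17. interest=⌊3491715·42/10000⌋=14665; principal=70767-14665=56102; balance=3491715-56102=3435613
18. interest=⌊3435613·42/10000⌋=14429; principal=70767-14429=56338; balance=3435613-56338=3379275
19. interest=⌊3379275·42/10000⌋=14192; principal=70767-14192=56575; balance=3379275-56575=3322700
20. interest=⌊3322700·42/10000⌋=13955; principal=70767-13955=56812; balance=3322700-56812=3265888
21. interest=⌊3265888·42/10000⌋=13716; principal=70767-13716=57051; balance=3265888-57051=3208837
22. interest=⌊3208837·42/10000⌋=13477; principal=70767-13477=57290; balance=3208837-57290=3151547
23. interest=⌊3151547·42/10000⌋=13236; principal=70767-13236=57531; balance=3151547-57531=3094016
24. interest=⌊3094016·42/10000⌋=12994; principal=70767-12994=57773; balance=3094016-57773=3036243
25. interest=⌊3036243·42/10000⌋=12752; principal=70767-12752=58015; balance=3036243-58015=2978228
26. interest=⌊2978228·42/10000⌋=12508; principal=70767-12508=58259; balance=2978228-58259=2919969
27. interest=⌊2919969·42/10000⌋=12263; principal=70767-12263=58504; balance=2919969-58504=2861465
28. interest=⌊2861465·42/10000⌋=12018; principal=70767-12018=58749; balance=2861465-58749=2802716
29. interest=⌊2802716·42/10000⌋=11771; principal=70767-11771=58996; balance=2802716-58996=2743720
30. interest=⌊2743720·42/10000⌋=11523; principal=70767-11523=59244; balance=2743720-59244=2684476
31. interest=⌊2684476·42/10000⌋=11274; principal=70767-11274=59493; balance=2684476-59493=2624983
32. interest=⌊2624983·42/10000⌋=11024; principal=70767-11024=59743; balance=2624983-59743=2565240
33. interest=⌊2565240·42/10000⌋=10774; principal=70767-10774=59993; balance=2565240-59993=2505247
34. interest=⌊2505247·42/10000⌋=10522; principal=70767-10522=60245; balance=2505247-60245=2445002
35. interest=⌊2445002·42/10000⌋=10269; principal=70767-10269=60498; balance=2445002-60498=2384504
36. interest=⌊2384504·42/10000⌋=10014; principal=70767-10014=60753; balance=2384504-60753=2323751
37. interest=⌊2323751·42/10000⌋=9759; principal=70767-9759=61008; balance=2323751-61008=2262743
38. interest=⌊2262743·42/10000⌋=9503; principal=70767-9503=61264; balance=2262743-61264=2201479
39. interest=⌊2201479·42/10000⌋=9246; principal=70767-9246=61521; balance=2201479-61521=2139958
40. interest=⌊2139958·42/10000⌋=8987; principal=70767-8987=61780; balance=2139958-61780=2078178
41. interest=⌊2078178·42/10000⌋=8728; principal=70767-8728=62039; balance=2078178-62039=2016139
42. interest=⌊2016139·42/10000⌋=8467; principal=70767-8467=62300; balance=2016139-62300=1953839
43. interest=⌊1953839·42/10000⌋=8206; principal=70767-8206=62561; balance=1953839-62561=1891278
44. interest=⌊1891278·42/10000⌋=7943; principal=70767-7943=62824; balance=1891278-62824=1828454
45. interest=⌊1828454·42/10000⌋=7679; principal=70767-7679=63088; balance=1828454-63088=1765366
46. interest=⌊1765366·42/10000⌋=7414; principal=70767-7414=63353; balance=1765366-63353=1702013
47. interest=⌊1702013·42/10000⌋=7148; principal=70767-7148=63619; balance=1702013-63619=1638394
48. interest=⌊1638394·42/10000⌋=6881; principal=70767-6881=63886; balance=1638394-63886=1574508
49. interest=⌊1574508·42/10000⌋=6612; principal=70767-6612=64155; balance=1574508-64155=1510353
50. interest=⌊1510353·42/10000⌋=6343; principal=70767-6343=64424; balance=1510353-64424=1445929
51. interest=⌊1445929·42/10000⌋=6072; principal=70767-6072=64695; balance=1445929-64695=1381234
52. interest=⌊1381234·42/10000⌋=5801; principal=70767-5801=64966; balance=1381234-64966=1316268
53. interest=⌊1316268·42/10000⌋=5528; principal=70767-5528=65239; balance=1316268-65239=1251029
54. interest=⌊1251029·42/10000⌋=5254; principal=70767-5254=65513; balance=1251029-65513=1185516
55. interest=⌊1185516·42/10000⌋=4979; principal=70767-4979=65788; balance=1185516-65788=1119728
56. interest=⌊1119728·42/10000⌋=4702; principal=70767-4702=66065; balance=1119728-66065=1053663
57. interest=⌊1053663·42/10000⌋=4425; principal=70767-4425=66342; balance=1053663-66342=987321
58. interest=⌊987321·42/10000⌋=4146; principal=70767-4146=66621; balance=987321-66621=920700
59. interest=⌊920700·42/10000⌋=3866; principal=70767-3866=66901; balance=920700-66901=853799
60. interest=⌊853799·42/10000⌋=3585; principal=70767-3585=67182; balance=853799-67182=786617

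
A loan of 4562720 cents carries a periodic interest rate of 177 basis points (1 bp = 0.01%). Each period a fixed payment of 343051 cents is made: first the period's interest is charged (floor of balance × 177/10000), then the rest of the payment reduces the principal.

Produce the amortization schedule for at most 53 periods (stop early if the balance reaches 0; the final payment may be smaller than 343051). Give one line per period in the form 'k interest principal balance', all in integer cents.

1 80760 262291 4300429
2 76117 266934 4033495
3 71392 271659 3761836
4 66584 276467 3485369
5 61691 281360 3204009
6 56710 286341 2917668
7 51642 291409 2626259
8 46484 296567 2329692
9 41235 301816 2027876
10 35893 307158 1720718
11 30456 312595 1408123
12 24923 318128 1089995
13 19292 323759 766236
14 13562 329489 436747
15 7730 335321 101426
16 1795 101426 0

1. interest=⌊4562720·177/10000⌋=80760; principal=343051-80760=262291; balance=4562720-262291=4300429
2. interest=⌊4300429·177/10000⌋=76117; principal=343051-76117=266934; balance=4300429-266934=4033495
3. interest=⌊4033495·177/10000⌋=71392; principal=343051-71392=271659; balance=4033495-271659=3761836
4. interest=⌊3761836·177/10000⌋=66584; principal=343051-66584=276467; balance=3761836-276467=3485369
5. interest=⌊3485369·177/10000⌋=61691; principal=343051-61691=281360; balance=3485369-281360=3204009
6. interest=⌊3204009·177/10000⌋=56710; principal=343051-56710=286341; balance=3204009-286341=2917668
7. interest=⌊2917668·177/10000⌋=51642; principal=343051-51642=291409; balance=2917668-291409=2626259
8. interest=⌊2626259·177/10000⌋=46484; principal=343051-46484=296567; balance=2626259-296567=2329692
9. interest=⌊2329692·177/10000⌋=41235; principal=343051-41235=301816; balance=2329692-301816=2027876
10. interest=⌊2027876·177/10000⌋=35893; principal=343051-35893=307158; balance=2027876-307158=1720718
11. interest=⌊1720718·177/10000⌋=30456; principal=343051-30456=312595; balance=1720718-312595=1408123
12. interest=⌊1408123·177/10000⌋=24923; principal=343051-24923=318128; balance=1408123-318128=1089995
13. interest=⌊1089995·177/10000⌋=19292; principal=343051-19292=323759; balance=1089995-323759=766236
14. interest=⌊766236·177/10000⌋=13562; principal=343051-13562=329489; balance=766236-329489=436747
15. interest=⌊436747·177/10000⌋=7730; principal=343051-7730=335321; balance=436747-335321=101426
16. interest=⌊101426·177/10000⌋=1795; principal=min(343051-1795,101426)=101426; balance=101426-101426=0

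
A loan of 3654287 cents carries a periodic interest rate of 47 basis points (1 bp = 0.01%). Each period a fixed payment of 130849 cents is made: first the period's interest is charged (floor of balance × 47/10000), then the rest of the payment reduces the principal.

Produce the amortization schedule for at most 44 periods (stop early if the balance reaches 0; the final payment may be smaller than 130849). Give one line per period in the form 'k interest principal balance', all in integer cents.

1. interest=⌊3654287·47/10000⌋=17175; principal=130849-17175=113674; balance=3654287-113674=3540613
2. interest=⌊3540613·47/10000⌋=16640; principal=130849-16640=114209; balance=3540613-114209=3426404
3. interest=⌊3426404·47/10000⌋=16104; principal=130849-16104=114745; balance=3426404-114745=3311659
4. interest=⌊3311659·47/10000⌋=15564; principal=130849-15564=115285; balance=3311659-115285=3196374
5. interest=⌊3196374·47/10000⌋=15022; principal=130849-15022=115827; balance=3196374-115827=3080547
6. interest=⌊3080547·47/10000⌋=14478; principal=130849-14478=116371; balance=3080547-116371=2964176
7. interest=⌊2964176·47/10000⌋=13931; principal=130849-13931=116918; balance=2964176-116918=2847258
8. interest=⌊2847258·47/10000⌋=13382; principal=130849-13382=117467; balance=2847258-117467=2729791
9. interest=⌊2729791·47/10000⌋=12830; principal=130849-12830=118019; balance=2729791-118019=2611772
10. interest=⌊2611772·47/10000⌋=12275; principal=130849-12275=118574; balance=2611772-118574=2493198
11. interest=⌊2493198·47/10000⌋=11718; principal=130849-11718=119131; balance=2493198-119131=2374067
12. interest=⌊2374067·47/10000⌋=11158; principal=130849-11158=119691; balance=2374067-119691=2254376
13. interest=⌊2254376·47/10000⌋=10595; principal=130849-10595=120254; balance=2254376-120254=2134122
14. interest=⌊2134122·47/10000⌋=10030; principal=130849-10030=120819; balance=2134122-120819=2013303
15. interest=⌊2013303·47/10000⌋=9462; principal=130849-9462=121387; balance=2013303-121387=1891916
16. interest=⌊1891916·47/10000⌋=8892; principal=130849-8892=121957; balance=1891916-121957=1769959
17. interest=⌊1769959·47/10000⌋=8318; principal=130849-8318=122531; balance=1769959-122531=1647428
18. interest=⌊1647428·47/10000⌋=7742; principal=130849-7742=123107; balance=1647428-123107=1524321
19. interest=⌊1524321·47/10000⌋=7164; principal=130849-7164=123685; balance=1524321-123685=1400636
20. interest=⌊1400636·47/10000⌋=6582; principal=130849-6582=124267; balance=1400636-124267=1276369
21. interest=⌊1276369·47/10000⌋=5998; principal=130849-5998=124851; balance=1276369-124851=1151518
22. interest=⌊1151518·47/10000⌋=5412; principal=130849-5412=125437; balance=1151518-125437=1026081
23. interest=⌊1026081·47/10000⌋=4822; principal=130849-4822=126027; balance=1026081-126027=900054
24. interest=⌊900054·47/10000⌋=4230; principal=130849-4230=126619; balance=900054-126619=773435
25. interest=⌊773435·47/10000⌋=3635; principal=130849-3635=127214; balance=773435-127214=646221
26. interest=⌊646221·47/10000⌋=3037; principal=130849-3037=127812; balance=646221-127812=518409
27. interest=⌊518409·47/10000⌋=2436; principal=130849-2436=128413; balance=518409-128413=389996
28. interest=⌊389996·47/10000⌋=1832; principal=130849-1832=129017; balance=389996-129017=260979
29. interest=⌊260979·47/10000⌋=1226; principal=130849-1226=129623; balance=260979-129623=131356
30. interest=⌊131356·47/10000⌋=617; principal=130849-617=130232; balance=131356-130232=1124
31. interest=⌊1124·47/10000⌋=5; principal=min(130849-5,1124)=1124; balance=1124-1124=0

1 17175 113674 3540613
2 16640 114209 3426404
3 16104 114745 3311659
4 15564 115285 3196374
5 15022 115827 3080547
6 14478 116371 2964176
7 13931 116918 2847258
8 13382 117467 2729791
9 12830 118019 2611772
10 12275 118574 2493198
11 11718 119131 2374067
12 11158 119691 2254376
13 10595 120254 2134122
14 10030 120819 2013303
15 9462 121387 1891916
16 8892 121957 1769959
17 8318 122531 1647428
18 7742 123107 1524321
19 7164 123685 1400636
20 6582 124267 1276369
21 5998 124851 1151518
22 5412 125437 1026081
23 4822 126027 900054
24 4230 126619 773435
25 3635 127214 646221
26 3037 127812 518409
27 2436 128413 389996
28 1832 129017 260979
29 1226 129623 131356
30 617 130232 1124
31 5 1124 0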